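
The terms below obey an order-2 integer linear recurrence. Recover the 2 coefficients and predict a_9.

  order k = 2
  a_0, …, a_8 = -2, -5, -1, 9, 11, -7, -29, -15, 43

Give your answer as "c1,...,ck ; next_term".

1,-2 ; 73

  a_2 = 1·-5 + -2·-2 = -1
  a_3 = 1·-1 + -2·-5 = 9
  a_4 = 1·9 + -2·-1 = 11
  a_5 = 1·11 + -2·9 = -7
  a_6 = 1·-7 + -2·11 = -29
  a_7 = 1·-29 + -2·-7 = -15
  a_8 = 1·-15 + -2·-29 = 43
  a_9 = 1·43 + -2·-15 = 73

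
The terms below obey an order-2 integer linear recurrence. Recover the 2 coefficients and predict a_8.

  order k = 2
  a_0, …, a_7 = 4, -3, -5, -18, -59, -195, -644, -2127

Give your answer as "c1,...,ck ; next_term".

3,1 ; -7025

  a_2 = 3·-3 + 1·4 = -5
  a_3 = 3·-5 + 1·-3 = -18
  a_4 = 3·-18 + 1·-5 = -59
  a_5 = 3·-59 + 1·-18 = -195
  a_6 = 3·-195 + 1·-59 = -644
  a_7 = 3·-644 + 1·-195 = -2127
  a_8 = 3·-2127 + 1·-644 = -7025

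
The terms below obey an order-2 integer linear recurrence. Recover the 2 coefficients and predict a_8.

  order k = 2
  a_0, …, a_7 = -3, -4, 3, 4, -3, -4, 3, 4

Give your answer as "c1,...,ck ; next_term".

0,-1 ; -3

  a_2 = 0·-4 + -1·-3 = 3
  a_3 = 0·3 + -1·-4 = 4
  a_4 = 0·4 + -1·3 = -3
  a_5 = 0·-3 + -1·4 = -4
  a_6 = 0·-4 + -1·-3 = 3
  a_7 = 0·3 + -1·-4 = 4
  a_8 = 0·4 + -1·3 = -3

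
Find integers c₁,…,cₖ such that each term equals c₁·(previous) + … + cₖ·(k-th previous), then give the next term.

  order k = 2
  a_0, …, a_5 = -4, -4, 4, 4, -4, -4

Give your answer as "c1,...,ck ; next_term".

0,-1 ; 4

  a_2 = 0·-4 + -1·-4 = 4
  a_3 = 0·4 + -1·-4 = 4
  a_4 = 0·4 + -1·4 = -4
  a_5 = 0·-4 + -1·4 = -4
  a_6 = 0·-4 + -1·-4 = 4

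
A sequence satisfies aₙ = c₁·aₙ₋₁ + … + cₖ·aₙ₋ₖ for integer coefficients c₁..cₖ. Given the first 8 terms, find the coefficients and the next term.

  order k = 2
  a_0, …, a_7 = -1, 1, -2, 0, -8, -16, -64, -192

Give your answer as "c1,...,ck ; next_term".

2,4 ; -640

  a_2 = 2·1 + 4·-1 = -2
  a_3 = 2·-2 + 4·1 = 0
  a_4 = 2·0 + 4·-2 = -8
  a_5 = 2·-8 + 4·0 = -16
  a_6 = 2·-16 + 4·-8 = -64
  a_7 = 2·-64 + 4·-16 = -192
  a_8 = 2·-192 + 4·-64 = -640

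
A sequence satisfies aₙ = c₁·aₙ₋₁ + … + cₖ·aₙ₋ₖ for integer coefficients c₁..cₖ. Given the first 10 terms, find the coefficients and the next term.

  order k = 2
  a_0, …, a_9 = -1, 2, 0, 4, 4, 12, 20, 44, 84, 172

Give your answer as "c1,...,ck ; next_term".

1,2 ; 340

  a_2 = 1·2 + 2·-1 = 0
  a_3 = 1·0 + 2·2 = 4
  a_4 = 1·4 + 2·0 = 4
  a_5 = 1·4 + 2·4 = 12
  a_6 = 1·12 + 2·4 = 20
  a_7 = 1·20 + 2·12 = 44
  a_8 = 1·44 + 2·20 = 84
  a_9 = 1·84 + 2·44 = 172
  a_10 = 1·172 + 2·84 = 340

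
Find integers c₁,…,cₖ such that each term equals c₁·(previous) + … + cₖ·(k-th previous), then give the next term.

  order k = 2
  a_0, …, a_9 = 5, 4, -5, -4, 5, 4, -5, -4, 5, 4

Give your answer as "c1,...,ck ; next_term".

0,-1 ; -5

  a_2 = 0·4 + -1·5 = -5
  a_3 = 0·-5 + -1·4 = -4
  a_4 = 0·-4 + -1·-5 = 5
  a_5 = 0·5 + -1·-4 = 4
  a_6 = 0·4 + -1·5 = -5
  a_7 = 0·-5 + -1·4 = -4
  a_8 = 0·-4 + -1·-5 = 5
  a_9 = 0·5 + -1·-4 = 4
  a_10 = 0·4 + -1·5 = -5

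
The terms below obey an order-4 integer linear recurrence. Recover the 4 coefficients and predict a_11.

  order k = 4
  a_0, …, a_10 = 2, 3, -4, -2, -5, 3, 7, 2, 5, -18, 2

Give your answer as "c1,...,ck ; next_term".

  a_4 = -1·-2 + 0·-4 + -1·3 + -2·2 = -5
  a_5 = -1·-5 + 0·-2 + -1·-4 + -2·3 = 3
  a_6 = -1·3 + 0·-5 + -1·-2 + -2·-4 = 7
  a_7 = -1·7 + 0·3 + -1·-5 + -2·-2 = 2
  a_8 = -1·2 + 0·7 + -1·3 + -2·-5 = 5
  a_9 = -1·5 + 0·2 + -1·7 + -2·3 = -18
  a_10 = -1·-18 + 0·5 + -1·2 + -2·7 = 2
  a_11 = -1·2 + 0·-18 + -1·5 + -2·2 = -11

-1,0,-1,-2 ; -11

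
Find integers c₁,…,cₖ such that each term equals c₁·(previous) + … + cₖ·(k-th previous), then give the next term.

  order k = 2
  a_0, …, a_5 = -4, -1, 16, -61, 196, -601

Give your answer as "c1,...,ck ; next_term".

-4,-3 ; 1816

  a_2 = -4·-1 + -3·-4 = 16
  a_3 = -4·16 + -3·-1 = -61
  a_4 = -4·-61 + -3·16 = 196
  a_5 = -4·196 + -3·-61 = -601
  a_6 = -4·-601 + -3·196 = 1816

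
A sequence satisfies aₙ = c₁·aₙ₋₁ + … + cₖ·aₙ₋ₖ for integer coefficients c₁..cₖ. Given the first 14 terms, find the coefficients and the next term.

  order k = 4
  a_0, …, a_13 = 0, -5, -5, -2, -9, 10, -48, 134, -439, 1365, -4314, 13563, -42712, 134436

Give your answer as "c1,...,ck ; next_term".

  a_4 = -3·-2 + 1·-5 + 2·-5 + 1·0 = -9
  a_5 = -3·-9 + 1·-2 + 2·-5 + 1·-5 = 10
  a_6 = -3·10 + 1·-9 + 2·-2 + 1·-5 = -48
  a_7 = -3·-48 + 1·10 + 2·-9 + 1·-2 = 134
  a_8 = -3·134 + 1·-48 + 2·10 + 1·-9 = -439
  a_9 = -3·-439 + 1·134 + 2·-48 + 1·10 = 1365
  a_10 = -3·1365 + 1·-439 + 2·134 + 1·-48 = -4314
  a_11 = -3·-4314 + 1·1365 + 2·-439 + 1·134 = 13563
  a_12 = -3·13563 + 1·-4314 + 2·1365 + 1·-439 = -42712
  a_13 = -3·-42712 + 1·13563 + 2·-4314 + 1·1365 = 134436
  a_14 = -3·134436 + 1·-42712 + 2·13563 + 1·-4314 = -423208

-3,1,2,1 ; -423208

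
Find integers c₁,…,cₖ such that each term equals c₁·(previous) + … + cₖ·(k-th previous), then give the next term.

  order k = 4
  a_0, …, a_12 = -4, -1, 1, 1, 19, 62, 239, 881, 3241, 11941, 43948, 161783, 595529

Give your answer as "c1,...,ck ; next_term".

3,3,-1,-3 ; 2192165

  a_4 = 3·1 + 3·1 + -1·-1 + -3·-4 = 19
  a_5 = 3·19 + 3·1 + -1·1 + -3·-1 = 62
  a_6 = 3·62 + 3·19 + -1·1 + -3·1 = 239
  a_7 = 3·239 + 3·62 + -1·19 + -3·1 = 881
  a_8 = 3·881 + 3·239 + -1·62 + -3·19 = 3241
  a_9 = 3·3241 + 3·881 + -1·239 + -3·62 = 11941
  a_10 = 3·11941 + 3·3241 + -1·881 + -3·239 = 43948
  a_11 = 3·43948 + 3·11941 + -1·3241 + -3·881 = 161783
  a_12 = 3·161783 + 3·43948 + -1·11941 + -3·3241 = 595529
  a_13 = 3·595529 + 3·161783 + -1·43948 + -3·11941 = 2192165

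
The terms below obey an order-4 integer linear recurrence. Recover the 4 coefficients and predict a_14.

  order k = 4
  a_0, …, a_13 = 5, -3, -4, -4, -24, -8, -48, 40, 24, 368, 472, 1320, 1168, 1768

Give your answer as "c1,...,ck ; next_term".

1,3,-4,-4 ; -1896

  a_4 = 1·-4 + 3·-4 + -4·-3 + -4·5 = -24
  a_5 = 1·-24 + 3·-4 + -4·-4 + -4·-3 = -8
  a_6 = 1·-8 + 3·-24 + -4·-4 + -4·-4 = -48
  a_7 = 1·-48 + 3·-8 + -4·-24 + -4·-4 = 40
  a_8 = 1·40 + 3·-48 + -4·-8 + -4·-24 = 24
  a_9 = 1·24 + 3·40 + -4·-48 + -4·-8 = 368
  a_10 = 1·368 + 3·24 + -4·40 + -4·-48 = 472
  a_11 = 1·472 + 3·368 + -4·24 + -4·40 = 1320
  a_12 = 1·1320 + 3·472 + -4·368 + -4·24 = 1168
  a_13 = 1·1168 + 3·1320 + -4·472 + -4·368 = 1768
  a_14 = 1·1768 + 3·1168 + -4·1320 + -4·472 = -1896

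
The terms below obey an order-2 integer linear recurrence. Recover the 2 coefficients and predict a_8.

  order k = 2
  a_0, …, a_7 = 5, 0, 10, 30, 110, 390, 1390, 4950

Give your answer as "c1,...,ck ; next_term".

3,2 ; 17630

  a_2 = 3·0 + 2·5 = 10
  a_3 = 3·10 + 2·0 = 30
  a_4 = 3·30 + 2·10 = 110
  a_5 = 3·110 + 2·30 = 390
  a_6 = 3·390 + 2·110 = 1390
  a_7 = 3·1390 + 2·390 = 4950
  a_8 = 3·4950 + 2·1390 = 17630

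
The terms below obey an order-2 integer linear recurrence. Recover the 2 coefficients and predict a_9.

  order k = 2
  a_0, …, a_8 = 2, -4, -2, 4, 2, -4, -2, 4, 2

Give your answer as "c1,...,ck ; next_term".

  a_2 = 0·-4 + -1·2 = -2
  a_3 = 0·-2 + -1·-4 = 4
  a_4 = 0·4 + -1·-2 = 2
  a_5 = 0·2 + -1·4 = -4
  a_6 = 0·-4 + -1·2 = -2
  a_7 = 0·-2 + -1·-4 = 4
  a_8 = 0·4 + -1·-2 = 2
  a_9 = 0·2 + -1·4 = -4

0,-1 ; -4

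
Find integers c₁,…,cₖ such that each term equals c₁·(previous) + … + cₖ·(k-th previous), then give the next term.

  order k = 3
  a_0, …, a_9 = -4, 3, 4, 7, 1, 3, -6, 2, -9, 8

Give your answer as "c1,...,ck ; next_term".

0,1,-1 ; -11

  a_3 = 0·4 + 1·3 + -1·-4 = 7
  a_4 = 0·7 + 1·4 + -1·3 = 1
  a_5 = 0·1 + 1·7 + -1·4 = 3
  a_6 = 0·3 + 1·1 + -1·7 = -6
  a_7 = 0·-6 + 1·3 + -1·1 = 2
  a_8 = 0·2 + 1·-6 + -1·3 = -9
  a_9 = 0·-9 + 1·2 + -1·-6 = 8
  a_10 = 0·8 + 1·-9 + -1·2 = -11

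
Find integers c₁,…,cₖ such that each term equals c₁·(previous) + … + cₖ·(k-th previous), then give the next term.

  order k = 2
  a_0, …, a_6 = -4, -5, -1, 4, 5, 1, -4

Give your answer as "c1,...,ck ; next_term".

1,-1 ; -5

  a_2 = 1·-5 + -1·-4 = -1
  a_3 = 1·-1 + -1·-5 = 4
  a_4 = 1·4 + -1·-1 = 5
  a_5 = 1·5 + -1·4 = 1
  a_6 = 1·1 + -1·5 = -4
  a_7 = 1·-4 + -1·1 = -5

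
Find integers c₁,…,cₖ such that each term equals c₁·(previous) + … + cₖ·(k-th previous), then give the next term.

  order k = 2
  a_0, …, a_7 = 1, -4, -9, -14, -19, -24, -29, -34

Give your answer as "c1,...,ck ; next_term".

2,-1 ; -39

  a_2 = 2·-4 + -1·1 = -9
  a_3 = 2·-9 + -1·-4 = -14
  a_4 = 2·-14 + -1·-9 = -19
  a_5 = 2·-19 + -1·-14 = -24
  a_6 = 2·-24 + -1·-19 = -29
  a_7 = 2·-29 + -1·-24 = -34
  a_8 = 2·-34 + -1·-29 = -39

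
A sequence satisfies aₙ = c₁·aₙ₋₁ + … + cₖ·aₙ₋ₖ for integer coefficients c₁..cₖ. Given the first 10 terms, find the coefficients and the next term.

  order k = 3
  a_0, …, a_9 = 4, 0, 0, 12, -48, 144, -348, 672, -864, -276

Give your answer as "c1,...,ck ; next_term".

  a_3 = -4·0 + -4·0 + 3·4 = 12
  a_4 = -4·12 + -4·0 + 3·0 = -48
  a_5 = -4·-48 + -4·12 + 3·0 = 144
  a_6 = -4·144 + -4·-48 + 3·12 = -348
  a_7 = -4·-348 + -4·144 + 3·-48 = 672
  a_8 = -4·672 + -4·-348 + 3·144 = -864
  a_9 = -4·-864 + -4·672 + 3·-348 = -276
  a_10 = -4·-276 + -4·-864 + 3·672 = 6576

-4,-4,3 ; 6576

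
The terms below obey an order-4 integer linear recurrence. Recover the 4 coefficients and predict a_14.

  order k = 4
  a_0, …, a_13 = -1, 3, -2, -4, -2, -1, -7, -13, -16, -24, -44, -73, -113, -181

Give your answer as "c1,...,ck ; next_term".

  a_4 = 1·-4 + 0·-2 + 1·3 + 1·-1 = -2
  a_5 = 1·-2 + 0·-4 + 1·-2 + 1·3 = -1
  a_6 = 1·-1 + 0·-2 + 1·-4 + 1·-2 = -7
  a_7 = 1·-7 + 0·-1 + 1·-2 + 1·-4 = -13
  a_8 = 1·-13 + 0·-7 + 1·-1 + 1·-2 = -16
  a_9 = 1·-16 + 0·-13 + 1·-7 + 1·-1 = -24
  a_10 = 1·-24 + 0·-16 + 1·-13 + 1·-7 = -44
  a_11 = 1·-44 + 0·-24 + 1·-16 + 1·-13 = -73
  a_12 = 1·-73 + 0·-44 + 1·-24 + 1·-16 = -113
  a_13 = 1·-113 + 0·-73 + 1·-44 + 1·-24 = -181
  a_14 = 1·-181 + 0·-113 + 1·-73 + 1·-44 = -298

1,0,1,1 ; -298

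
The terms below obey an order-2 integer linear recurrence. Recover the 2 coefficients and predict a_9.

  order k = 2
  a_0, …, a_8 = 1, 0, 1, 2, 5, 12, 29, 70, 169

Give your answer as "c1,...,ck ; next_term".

2,1 ; 408

  a_2 = 2·0 + 1·1 = 1
  a_3 = 2·1 + 1·0 = 2
  a_4 = 2·2 + 1·1 = 5
  a_5 = 2·5 + 1·2 = 12
  a_6 = 2·12 + 1·5 = 29
  a_7 = 2·29 + 1·12 = 70
  a_8 = 2·70 + 1·29 = 169
  a_9 = 2·169 + 1·70 = 408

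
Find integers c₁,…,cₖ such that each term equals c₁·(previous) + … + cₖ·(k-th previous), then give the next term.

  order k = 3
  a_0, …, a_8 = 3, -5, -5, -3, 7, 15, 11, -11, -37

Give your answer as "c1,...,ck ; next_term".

1,-1,-1 ; -37

  a_3 = 1·-5 + -1·-5 + -1·3 = -3
  a_4 = 1·-3 + -1·-5 + -1·-5 = 7
  a_5 = 1·7 + -1·-3 + -1·-5 = 15
  a_6 = 1·15 + -1·7 + -1·-3 = 11
  a_7 = 1·11 + -1·15 + -1·7 = -11
  a_8 = 1·-11 + -1·11 + -1·15 = -37
  a_9 = 1·-37 + -1·-11 + -1·11 = -37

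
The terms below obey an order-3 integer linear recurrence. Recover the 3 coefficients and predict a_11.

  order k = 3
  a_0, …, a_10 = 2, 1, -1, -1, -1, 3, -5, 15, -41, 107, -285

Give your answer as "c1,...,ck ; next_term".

-2,1,-2 ; 759

  a_3 = -2·-1 + 1·1 + -2·2 = -1
  a_4 = -2·-1 + 1·-1 + -2·1 = -1
  a_5 = -2·-1 + 1·-1 + -2·-1 = 3
  a_6 = -2·3 + 1·-1 + -2·-1 = -5
  a_7 = -2·-5 + 1·3 + -2·-1 = 15
  a_8 = -2·15 + 1·-5 + -2·3 = -41
  a_9 = -2·-41 + 1·15 + -2·-5 = 107
  a_10 = -2·107 + 1·-41 + -2·15 = -285
  a_11 = -2·-285 + 1·107 + -2·-41 = 759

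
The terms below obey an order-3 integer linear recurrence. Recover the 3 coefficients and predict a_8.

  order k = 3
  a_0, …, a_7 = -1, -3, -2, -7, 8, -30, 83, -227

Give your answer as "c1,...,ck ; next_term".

-1,4,-3 ; 649

  a_3 = -1·-2 + 4·-3 + -3·-1 = -7
  a_4 = -1·-7 + 4·-2 + -3·-3 = 8
  a_5 = -1·8 + 4·-7 + -3·-2 = -30
  a_6 = -1·-30 + 4·8 + -3·-7 = 83
  a_7 = -1·83 + 4·-30 + -3·8 = -227
  a_8 = -1·-227 + 4·83 + -3·-30 = 649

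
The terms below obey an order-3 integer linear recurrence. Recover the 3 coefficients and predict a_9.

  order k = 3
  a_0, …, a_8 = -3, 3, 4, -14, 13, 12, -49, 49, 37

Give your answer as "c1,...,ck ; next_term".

-2,-3,-1 ; -172

  a_3 = -2·4 + -3·3 + -1·-3 = -14
  a_4 = -2·-14 + -3·4 + -1·3 = 13
  a_5 = -2·13 + -3·-14 + -1·4 = 12
  a_6 = -2·12 + -3·13 + -1·-14 = -49
  a_7 = -2·-49 + -3·12 + -1·13 = 49
  a_8 = -2·49 + -3·-49 + -1·12 = 37
  a_9 = -2·37 + -3·49 + -1·-49 = -172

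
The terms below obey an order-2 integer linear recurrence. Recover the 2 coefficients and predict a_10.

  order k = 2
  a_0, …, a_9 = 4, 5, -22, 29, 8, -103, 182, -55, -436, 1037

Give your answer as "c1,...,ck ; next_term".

  a_2 = -2·5 + -3·4 = -22
  a_3 = -2·-22 + -3·5 = 29
  a_4 = -2·29 + -3·-22 = 8
  a_5 = -2·8 + -3·29 = -103
  a_6 = -2·-103 + -3·8 = 182
  a_7 = -2·182 + -3·-103 = -55
  a_8 = -2·-55 + -3·182 = -436
  a_9 = -2·-436 + -3·-55 = 1037
  a_10 = -2·1037 + -3·-436 = -766

-2,-3 ; -766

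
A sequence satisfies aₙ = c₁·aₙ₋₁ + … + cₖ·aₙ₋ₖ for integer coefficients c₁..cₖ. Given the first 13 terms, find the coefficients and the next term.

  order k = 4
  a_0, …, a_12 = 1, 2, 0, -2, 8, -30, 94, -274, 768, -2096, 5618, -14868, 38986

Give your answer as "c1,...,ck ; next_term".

  a_4 = -4·-2 + -3·0 + 1·2 + -2·1 = 8
  a_5 = -4·8 + -3·-2 + 1·0 + -2·2 = -30
  a_6 = -4·-30 + -3·8 + 1·-2 + -2·0 = 94
  a_7 = -4·94 + -3·-30 + 1·8 + -2·-2 = -274
  a_8 = -4·-274 + -3·94 + 1·-30 + -2·8 = 768
  a_9 = -4·768 + -3·-274 + 1·94 + -2·-30 = -2096
  a_10 = -4·-2096 + -3·768 + 1·-274 + -2·94 = 5618
  a_11 = -4·5618 + -3·-2096 + 1·768 + -2·-274 = -14868
  a_12 = -4·-14868 + -3·5618 + 1·-2096 + -2·768 = 38986
  a_13 = -4·38986 + -3·-14868 + 1·5618 + -2·-2096 = -101530

-4,-3,1,-2 ; -101530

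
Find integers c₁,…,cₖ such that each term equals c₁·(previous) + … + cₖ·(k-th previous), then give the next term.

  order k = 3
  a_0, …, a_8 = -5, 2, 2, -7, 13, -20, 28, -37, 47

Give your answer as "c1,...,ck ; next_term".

  a_3 = -3·2 + -3·2 + -1·-5 = -7
  a_4 = -3·-7 + -3·2 + -1·2 = 13
  a_5 = -3·13 + -3·-7 + -1·2 = -20
  a_6 = -3·-20 + -3·13 + -1·-7 = 28
  a_7 = -3·28 + -3·-20 + -1·13 = -37
  a_8 = -3·-37 + -3·28 + -1·-20 = 47
  a_9 = -3·47 + -3·-37 + -1·28 = -58

-3,-3,-1 ; -58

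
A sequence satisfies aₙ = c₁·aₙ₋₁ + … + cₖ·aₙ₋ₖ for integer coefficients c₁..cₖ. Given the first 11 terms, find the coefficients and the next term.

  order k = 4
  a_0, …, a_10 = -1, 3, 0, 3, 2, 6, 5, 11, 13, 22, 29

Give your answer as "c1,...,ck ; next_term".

  a_4 = 0·3 + 1·0 + 1·3 + 1·-1 = 2
  a_5 = 0·2 + 1·3 + 1·0 + 1·3 = 6
  a_6 = 0·6 + 1·2 + 1·3 + 1·0 = 5
  a_7 = 0·5 + 1·6 + 1·2 + 1·3 = 11
  a_8 = 0·11 + 1·5 + 1·6 + 1·2 = 13
  a_9 = 0·13 + 1·11 + 1·5 + 1·6 = 22
  a_10 = 0·22 + 1·13 + 1·11 + 1·5 = 29
  a_11 = 0·29 + 1·22 + 1·13 + 1·11 = 46

0,1,1,1 ; 46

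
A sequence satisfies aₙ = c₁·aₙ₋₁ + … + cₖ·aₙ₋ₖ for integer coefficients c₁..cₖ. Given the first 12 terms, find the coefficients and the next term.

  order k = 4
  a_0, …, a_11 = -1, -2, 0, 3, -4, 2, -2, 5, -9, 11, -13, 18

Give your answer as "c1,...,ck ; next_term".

  a_4 = -1·3 + 0·0 + 0·-2 + 1·-1 = -4
  a_5 = -1·-4 + 0·3 + 0·0 + 1·-2 = 2
  a_6 = -1·2 + 0·-4 + 0·3 + 1·0 = -2
  a_7 = -1·-2 + 0·2 + 0·-4 + 1·3 = 5
  a_8 = -1·5 + 0·-2 + 0·2 + 1·-4 = -9
  a_9 = -1·-9 + 0·5 + 0·-2 + 1·2 = 11
  a_10 = -1·11 + 0·-9 + 0·5 + 1·-2 = -13
  a_11 = -1·-13 + 0·11 + 0·-9 + 1·5 = 18
  a_12 = -1·18 + 0·-13 + 0·11 + 1·-9 = -27

-1,0,0,1 ; -27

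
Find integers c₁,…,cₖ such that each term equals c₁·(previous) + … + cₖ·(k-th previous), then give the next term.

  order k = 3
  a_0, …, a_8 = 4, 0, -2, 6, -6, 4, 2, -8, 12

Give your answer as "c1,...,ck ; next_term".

  a_3 = -1·-2 + 0·0 + 1·4 = 6
  a_4 = -1·6 + 0·-2 + 1·0 = -6
  a_5 = -1·-6 + 0·6 + 1·-2 = 4
  a_6 = -1·4 + 0·-6 + 1·6 = 2
  a_7 = -1·2 + 0·4 + 1·-6 = -8
  a_8 = -1·-8 + 0·2 + 1·4 = 12
  a_9 = -1·12 + 0·-8 + 1·2 = -10

-1,0,1 ; -10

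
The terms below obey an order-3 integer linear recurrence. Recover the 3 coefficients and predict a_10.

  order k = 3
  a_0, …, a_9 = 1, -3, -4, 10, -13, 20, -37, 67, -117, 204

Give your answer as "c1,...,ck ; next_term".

  a_3 = -2·-4 + -1·-3 + -1·1 = 10
  a_4 = -2·10 + -1·-4 + -1·-3 = -13
  a_5 = -2·-13 + -1·10 + -1·-4 = 20
  a_6 = -2·20 + -1·-13 + -1·10 = -37
  a_7 = -2·-37 + -1·20 + -1·-13 = 67
  a_8 = -2·67 + -1·-37 + -1·20 = -117
  a_9 = -2·-117 + -1·67 + -1·-37 = 204
  a_10 = -2·204 + -1·-117 + -1·67 = -358

-2,-1,-1 ; -358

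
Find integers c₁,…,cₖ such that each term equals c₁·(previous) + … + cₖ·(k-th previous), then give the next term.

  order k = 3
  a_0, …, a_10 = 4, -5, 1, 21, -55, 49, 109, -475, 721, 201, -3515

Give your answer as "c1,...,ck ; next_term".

  a_3 = -2·1 + -3·-5 + 2·4 = 21
  a_4 = -2·21 + -3·1 + 2·-5 = -55
  a_5 = -2·-55 + -3·21 + 2·1 = 49
  a_6 = -2·49 + -3·-55 + 2·21 = 109
  a_7 = -2·109 + -3·49 + 2·-55 = -475
  a_8 = -2·-475 + -3·109 + 2·49 = 721
  a_9 = -2·721 + -3·-475 + 2·109 = 201
  a_10 = -2·201 + -3·721 + 2·-475 = -3515
  a_11 = -2·-3515 + -3·201 + 2·721 = 7869

-2,-3,2 ; 7869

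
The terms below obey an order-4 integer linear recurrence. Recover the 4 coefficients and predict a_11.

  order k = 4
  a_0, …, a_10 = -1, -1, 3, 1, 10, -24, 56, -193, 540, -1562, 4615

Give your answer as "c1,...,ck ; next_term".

-2,2,-3,-3 ; -13395

  a_4 = -2·1 + 2·3 + -3·-1 + -3·-1 = 10
  a_5 = -2·10 + 2·1 + -3·3 + -3·-1 = -24
  a_6 = -2·-24 + 2·10 + -3·1 + -3·3 = 56
  a_7 = -2·56 + 2·-24 + -3·10 + -3·1 = -193
  a_8 = -2·-193 + 2·56 + -3·-24 + -3·10 = 540
  a_9 = -2·540 + 2·-193 + -3·56 + -3·-24 = -1562
  a_10 = -2·-1562 + 2·540 + -3·-193 + -3·56 = 4615
  a_11 = -2·4615 + 2·-1562 + -3·540 + -3·-193 = -13395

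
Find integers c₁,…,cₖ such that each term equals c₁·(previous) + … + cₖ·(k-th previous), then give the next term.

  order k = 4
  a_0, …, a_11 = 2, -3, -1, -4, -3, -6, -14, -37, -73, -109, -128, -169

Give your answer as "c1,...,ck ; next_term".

3,-4,1,4 ; -396

  a_4 = 3·-4 + -4·-1 + 1·-3 + 4·2 = -3
  a_5 = 3·-3 + -4·-4 + 1·-1 + 4·-3 = -6
  a_6 = 3·-6 + -4·-3 + 1·-4 + 4·-1 = -14
  a_7 = 3·-14 + -4·-6 + 1·-3 + 4·-4 = -37
  a_8 = 3·-37 + -4·-14 + 1·-6 + 4·-3 = -73
  a_9 = 3·-73 + -4·-37 + 1·-14 + 4·-6 = -109
  a_10 = 3·-109 + -4·-73 + 1·-37 + 4·-14 = -128
  a_11 = 3·-128 + -4·-109 + 1·-73 + 4·-37 = -169
  a_12 = 3·-169 + -4·-128 + 1·-109 + 4·-73 = -396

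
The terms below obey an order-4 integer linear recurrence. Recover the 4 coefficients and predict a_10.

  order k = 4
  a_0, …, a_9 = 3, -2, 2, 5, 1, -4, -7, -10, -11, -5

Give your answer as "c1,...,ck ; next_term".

  a_4 = 2·5 + -2·2 + 1·-2 + -1·3 = 1
  a_5 = 2·1 + -2·5 + 1·2 + -1·-2 = -4
  a_6 = 2·-4 + -2·1 + 1·5 + -1·2 = -7
  a_7 = 2·-7 + -2·-4 + 1·1 + -1·5 = -10
  a_8 = 2·-10 + -2·-7 + 1·-4 + -1·1 = -11
  a_9 = 2·-11 + -2·-10 + 1·-7 + -1·-4 = -5
  a_10 = 2·-5 + -2·-11 + 1·-10 + -1·-7 = 9

2,-2,1,-1 ; 9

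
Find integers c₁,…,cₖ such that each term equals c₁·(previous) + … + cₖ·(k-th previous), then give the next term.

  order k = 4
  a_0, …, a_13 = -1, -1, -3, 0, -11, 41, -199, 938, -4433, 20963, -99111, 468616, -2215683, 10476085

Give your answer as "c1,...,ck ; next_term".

  a_4 = -4·0 + 4·-3 + 2·-1 + -3·-1 = -11
  a_5 = -4·-11 + 4·0 + 2·-3 + -3·-1 = 41
  a_6 = -4·41 + 4·-11 + 2·0 + -3·-3 = -199
  a_7 = -4·-199 + 4·41 + 2·-11 + -3·0 = 938
  a_8 = -4·938 + 4·-199 + 2·41 + -3·-11 = -4433
  a_9 = -4·-4433 + 4·938 + 2·-199 + -3·41 = 20963
  a_10 = -4·20963 + 4·-4433 + 2·938 + -3·-199 = -99111
  a_11 = -4·-99111 + 4·20963 + 2·-4433 + -3·938 = 468616
  a_12 = -4·468616 + 4·-99111 + 2·20963 + -3·-4433 = -2215683
  a_13 = -4·-2215683 + 4·468616 + 2·-99111 + -3·20963 = 10476085
  a_14 = -4·10476085 + 4·-2215683 + 2·468616 + -3·-99111 = -49532507

-4,4,2,-3 ; -49532507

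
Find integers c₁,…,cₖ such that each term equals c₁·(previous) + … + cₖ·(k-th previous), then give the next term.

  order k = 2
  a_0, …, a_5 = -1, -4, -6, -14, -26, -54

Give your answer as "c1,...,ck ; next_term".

  a_2 = 1·-4 + 2·-1 = -6
  a_3 = 1·-6 + 2·-4 = -14
  a_4 = 1·-14 + 2·-6 = -26
  a_5 = 1·-26 + 2·-14 = -54
  a_6 = 1·-54 + 2·-26 = -106

1,2 ; -106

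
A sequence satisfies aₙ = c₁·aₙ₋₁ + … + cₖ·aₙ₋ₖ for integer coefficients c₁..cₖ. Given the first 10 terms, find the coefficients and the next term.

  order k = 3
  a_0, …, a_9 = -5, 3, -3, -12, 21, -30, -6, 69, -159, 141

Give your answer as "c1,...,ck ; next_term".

  a_3 = -1·-3 + 0·3 + 3·-5 = -12
  a_4 = -1·-12 + 0·-3 + 3·3 = 21
  a_5 = -1·21 + 0·-12 + 3·-3 = -30
  a_6 = -1·-30 + 0·21 + 3·-12 = -6
  a_7 = -1·-6 + 0·-30 + 3·21 = 69
  a_8 = -1·69 + 0·-6 + 3·-30 = -159
  a_9 = -1·-159 + 0·69 + 3·-6 = 141
  a_10 = -1·141 + 0·-159 + 3·69 = 66

-1,0,3 ; 66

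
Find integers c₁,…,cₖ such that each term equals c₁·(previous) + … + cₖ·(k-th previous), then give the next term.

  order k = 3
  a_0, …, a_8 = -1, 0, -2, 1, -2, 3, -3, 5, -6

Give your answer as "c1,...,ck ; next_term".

  a_3 = 0·-2 + 1·0 + -1·-1 = 1
  a_4 = 0·1 + 1·-2 + -1·0 = -2
  a_5 = 0·-2 + 1·1 + -1·-2 = 3
  a_6 = 0·3 + 1·-2 + -1·1 = -3
  a_7 = 0·-3 + 1·3 + -1·-2 = 5
  a_8 = 0·5 + 1·-3 + -1·3 = -6
  a_9 = 0·-6 + 1·5 + -1·-3 = 8

0,1,-1 ; 8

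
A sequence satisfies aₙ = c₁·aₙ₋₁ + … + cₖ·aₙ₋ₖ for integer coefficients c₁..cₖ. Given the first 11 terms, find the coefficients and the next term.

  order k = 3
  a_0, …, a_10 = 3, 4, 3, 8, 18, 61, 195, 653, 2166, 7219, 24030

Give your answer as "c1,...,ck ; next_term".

3,2,-3 ; 80030

  a_3 = 3·3 + 2·4 + -3·3 = 8
  a_4 = 3·8 + 2·3 + -3·4 = 18
  a_5 = 3·18 + 2·8 + -3·3 = 61
  a_6 = 3·61 + 2·18 + -3·8 = 195
  a_7 = 3·195 + 2·61 + -3·18 = 653
  a_8 = 3·653 + 2·195 + -3·61 = 2166
  a_9 = 3·2166 + 2·653 + -3·195 = 7219
  a_10 = 3·7219 + 2·2166 + -3·653 = 24030
  a_11 = 3·24030 + 2·7219 + -3·2166 = 80030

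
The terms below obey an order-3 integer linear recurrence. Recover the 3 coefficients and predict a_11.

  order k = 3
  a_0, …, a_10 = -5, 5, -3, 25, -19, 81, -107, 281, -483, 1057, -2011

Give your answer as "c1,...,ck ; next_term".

  a_3 = 0·-3 + 3·5 + -2·-5 = 25
  a_4 = 0·25 + 3·-3 + -2·5 = -19
  a_5 = 0·-19 + 3·25 + -2·-3 = 81
  a_6 = 0·81 + 3·-19 + -2·25 = -107
  a_7 = 0·-107 + 3·81 + -2·-19 = 281
  a_8 = 0·281 + 3·-107 + -2·81 = -483
  a_9 = 0·-483 + 3·281 + -2·-107 = 1057
  a_10 = 0·1057 + 3·-483 + -2·281 = -2011
  a_11 = 0·-2011 + 3·1057 + -2·-483 = 4137

0,3,-2 ; 4137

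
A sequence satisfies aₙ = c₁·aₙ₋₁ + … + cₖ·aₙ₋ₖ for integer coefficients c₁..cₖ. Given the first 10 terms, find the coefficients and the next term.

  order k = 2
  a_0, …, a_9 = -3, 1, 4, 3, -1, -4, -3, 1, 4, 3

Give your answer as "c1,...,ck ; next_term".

1,-1 ; -1

  a_2 = 1·1 + -1·-3 = 4
  a_3 = 1·4 + -1·1 = 3
  a_4 = 1·3 + -1·4 = -1
  a_5 = 1·-1 + -1·3 = -4
  a_6 = 1·-4 + -1·-1 = -3
  a_7 = 1·-3 + -1·-4 = 1
  a_8 = 1·1 + -1·-3 = 4
  a_9 = 1·4 + -1·1 = 3
  a_10 = 1·3 + -1·4 = -1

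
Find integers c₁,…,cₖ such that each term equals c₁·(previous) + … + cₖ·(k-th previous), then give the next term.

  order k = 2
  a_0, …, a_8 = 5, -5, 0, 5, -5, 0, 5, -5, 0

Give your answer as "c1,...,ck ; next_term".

-1,-1 ; 5

  a_2 = -1·-5 + -1·5 = 0
  a_3 = -1·0 + -1·-5 = 5
  a_4 = -1·5 + -1·0 = -5
  a_5 = -1·-5 + -1·5 = 0
  a_6 = -1·0 + -1·-5 = 5
  a_7 = -1·5 + -1·0 = -5
  a_8 = -1·-5 + -1·5 = 0
  a_9 = -1·0 + -1·-5 = 5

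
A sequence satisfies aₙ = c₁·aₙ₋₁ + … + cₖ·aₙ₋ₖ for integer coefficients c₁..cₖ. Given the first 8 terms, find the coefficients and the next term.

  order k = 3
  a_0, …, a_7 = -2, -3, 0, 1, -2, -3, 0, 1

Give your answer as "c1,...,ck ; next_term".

  a_3 = 1·0 + -1·-3 + 1·-2 = 1
  a_4 = 1·1 + -1·0 + 1·-3 = -2
  a_5 = 1·-2 + -1·1 + 1·0 = -3
  a_6 = 1·-3 + -1·-2 + 1·1 = 0
  a_7 = 1·0 + -1·-3 + 1·-2 = 1
  a_8 = 1·1 + -1·0 + 1·-3 = -2

1,-1,1 ; -2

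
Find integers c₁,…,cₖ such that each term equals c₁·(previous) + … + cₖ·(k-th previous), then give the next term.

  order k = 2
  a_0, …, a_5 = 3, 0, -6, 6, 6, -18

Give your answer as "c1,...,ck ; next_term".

  a_2 = -1·0 + -2·3 = -6
  a_3 = -1·-6 + -2·0 = 6
  a_4 = -1·6 + -2·-6 = 6
  a_5 = -1·6 + -2·6 = -18
  a_6 = -1·-18 + -2·6 = 6

-1,-2 ; 6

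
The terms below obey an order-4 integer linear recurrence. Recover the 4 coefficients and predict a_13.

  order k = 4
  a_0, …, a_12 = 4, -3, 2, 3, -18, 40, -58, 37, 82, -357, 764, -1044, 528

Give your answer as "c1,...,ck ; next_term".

-2,-1,2,-1 ; 1873

  a_4 = -2·3 + -1·2 + 2·-3 + -1·4 = -18
  a_5 = -2·-18 + -1·3 + 2·2 + -1·-3 = 40
  a_6 = -2·40 + -1·-18 + 2·3 + -1·2 = -58
  a_7 = -2·-58 + -1·40 + 2·-18 + -1·3 = 37
  a_8 = -2·37 + -1·-58 + 2·40 + -1·-18 = 82
  a_9 = -2·82 + -1·37 + 2·-58 + -1·40 = -357
  a_10 = -2·-357 + -1·82 + 2·37 + -1·-58 = 764
  a_11 = -2·764 + -1·-357 + 2·82 + -1·37 = -1044
  a_12 = -2·-1044 + -1·764 + 2·-357 + -1·82 = 528
  a_13 = -2·528 + -1·-1044 + 2·764 + -1·-357 = 1873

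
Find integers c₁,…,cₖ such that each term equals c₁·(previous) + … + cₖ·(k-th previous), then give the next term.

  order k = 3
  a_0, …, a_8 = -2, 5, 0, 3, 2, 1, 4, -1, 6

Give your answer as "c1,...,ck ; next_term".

  a_3 = -1·0 + 1·5 + 1·-2 = 3
  a_4 = -1·3 + 1·0 + 1·5 = 2
  a_5 = -1·2 + 1·3 + 1·0 = 1
  a_6 = -1·1 + 1·2 + 1·3 = 4
  a_7 = -1·4 + 1·1 + 1·2 = -1
  a_8 = -1·-1 + 1·4 + 1·1 = 6
  a_9 = -1·6 + 1·-1 + 1·4 = -3

-1,1,1 ; -3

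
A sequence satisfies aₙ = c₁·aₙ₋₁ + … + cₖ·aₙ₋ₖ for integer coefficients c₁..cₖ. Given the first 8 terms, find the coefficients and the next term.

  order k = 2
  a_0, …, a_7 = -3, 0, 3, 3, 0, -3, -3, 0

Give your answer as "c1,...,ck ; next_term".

1,-1 ; 3

  a_2 = 1·0 + -1·-3 = 3
  a_3 = 1·3 + -1·0 = 3
  a_4 = 1·3 + -1·3 = 0
  a_5 = 1·0 + -1·3 = -3
  a_6 = 1·-3 + -1·0 = -3
  a_7 = 1·-3 + -1·-3 = 0
  a_8 = 1·0 + -1·-3 = 3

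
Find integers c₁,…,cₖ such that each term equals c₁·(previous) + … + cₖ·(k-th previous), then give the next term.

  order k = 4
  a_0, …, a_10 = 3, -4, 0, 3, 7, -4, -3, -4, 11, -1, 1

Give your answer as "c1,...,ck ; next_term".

  a_4 = 0·3 + 0·0 + -1·-4 + 1·3 = 7
  a_5 = 0·7 + 0·3 + -1·0 + 1·-4 = -4
  a_6 = 0·-4 + 0·7 + -1·3 + 1·0 = -3
  a_7 = 0·-3 + 0·-4 + -1·7 + 1·3 = -4
  a_8 = 0·-4 + 0·-3 + -1·-4 + 1·7 = 11
  a_9 = 0·11 + 0·-4 + -1·-3 + 1·-4 = -1
  a_10 = 0·-1 + 0·11 + -1·-4 + 1·-3 = 1
  a_11 = 0·1 + 0·-1 + -1·11 + 1·-4 = -15

0,0,-1,1 ; -15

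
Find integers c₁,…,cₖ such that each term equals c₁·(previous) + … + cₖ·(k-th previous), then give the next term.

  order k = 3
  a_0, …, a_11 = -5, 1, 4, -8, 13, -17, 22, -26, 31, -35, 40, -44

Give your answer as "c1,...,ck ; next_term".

-1,1,1 ; 49

  a_3 = -1·4 + 1·1 + 1·-5 = -8
  a_4 = -1·-8 + 1·4 + 1·1 = 13
  a_5 = -1·13 + 1·-8 + 1·4 = -17
  a_6 = -1·-17 + 1·13 + 1·-8 = 22
  a_7 = -1·22 + 1·-17 + 1·13 = -26
  a_8 = -1·-26 + 1·22 + 1·-17 = 31
  a_9 = -1·31 + 1·-26 + 1·22 = -35
  a_10 = -1·-35 + 1·31 + 1·-26 = 40
  a_11 = -1·40 + 1·-35 + 1·31 = -44
  a_12 = -1·-44 + 1·40 + 1·-35 = 49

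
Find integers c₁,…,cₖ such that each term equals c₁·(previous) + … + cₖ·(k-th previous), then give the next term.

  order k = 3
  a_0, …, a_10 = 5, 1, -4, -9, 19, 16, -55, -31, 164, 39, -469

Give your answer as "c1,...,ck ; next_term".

  a_3 = -1·-4 + -3·1 + -2·5 = -9
  a_4 = -1·-9 + -3·-4 + -2·1 = 19
  a_5 = -1·19 + -3·-9 + -2·-4 = 16
  a_6 = -1·16 + -3·19 + -2·-9 = -55
  a_7 = -1·-55 + -3·16 + -2·19 = -31
  a_8 = -1·-31 + -3·-55 + -2·16 = 164
  a_9 = -1·164 + -3·-31 + -2·-55 = 39
  a_10 = -1·39 + -3·164 + -2·-31 = -469
  a_11 = -1·-469 + -3·39 + -2·164 = 24

-1,-3,-2 ; 24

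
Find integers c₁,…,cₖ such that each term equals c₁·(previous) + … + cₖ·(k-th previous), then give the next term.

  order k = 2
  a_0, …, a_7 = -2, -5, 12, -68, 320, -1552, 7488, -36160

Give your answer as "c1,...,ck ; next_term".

  a_2 = -4·-5 + 4·-2 = 12
  a_3 = -4·12 + 4·-5 = -68
  a_4 = -4·-68 + 4·12 = 320
  a_5 = -4·320 + 4·-68 = -1552
  a_6 = -4·-1552 + 4·320 = 7488
  a_7 = -4·7488 + 4·-1552 = -36160
  a_8 = -4·-36160 + 4·7488 = 174592

-4,4 ; 174592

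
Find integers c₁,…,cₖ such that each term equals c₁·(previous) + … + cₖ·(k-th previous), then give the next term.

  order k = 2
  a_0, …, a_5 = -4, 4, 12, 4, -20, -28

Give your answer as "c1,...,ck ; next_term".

1,-2 ; 12

  a_2 = 1·4 + -2·-4 = 12
  a_3 = 1·12 + -2·4 = 4
  a_4 = 1·4 + -2·12 = -20
  a_5 = 1·-20 + -2·4 = -28
  a_6 = 1·-28 + -2·-20 = 12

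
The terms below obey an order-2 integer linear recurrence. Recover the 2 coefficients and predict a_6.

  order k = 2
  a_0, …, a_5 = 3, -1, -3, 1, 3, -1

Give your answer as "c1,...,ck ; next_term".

0,-1 ; -3

  a_2 = 0·-1 + -1·3 = -3
  a_3 = 0·-3 + -1·-1 = 1
  a_4 = 0·1 + -1·-3 = 3
  a_5 = 0·3 + -1·1 = -1
  a_6 = 0·-1 + -1·3 = -3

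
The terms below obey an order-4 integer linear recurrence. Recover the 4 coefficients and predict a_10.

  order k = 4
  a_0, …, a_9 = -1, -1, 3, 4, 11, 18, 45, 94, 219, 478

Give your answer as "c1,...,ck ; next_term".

2,1,-2,2 ; 1077

  a_4 = 2·4 + 1·3 + -2·-1 + 2·-1 = 11
  a_5 = 2·11 + 1·4 + -2·3 + 2·-1 = 18
  a_6 = 2·18 + 1·11 + -2·4 + 2·3 = 45
  a_7 = 2·45 + 1·18 + -2·11 + 2·4 = 94
  a_8 = 2·94 + 1·45 + -2·18 + 2·11 = 219
  a_9 = 2·219 + 1·94 + -2·45 + 2·18 = 478
  a_10 = 2·478 + 1·219 + -2·94 + 2·45 = 1077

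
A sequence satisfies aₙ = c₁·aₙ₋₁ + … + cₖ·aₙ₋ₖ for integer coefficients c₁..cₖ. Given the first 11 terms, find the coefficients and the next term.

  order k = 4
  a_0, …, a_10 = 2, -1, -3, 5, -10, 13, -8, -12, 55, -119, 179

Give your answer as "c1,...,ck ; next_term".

-2,-1,1,-1 ; -172

  a_4 = -2·5 + -1·-3 + 1·-1 + -1·2 = -10
  a_5 = -2·-10 + -1·5 + 1·-3 + -1·-1 = 13
  a_6 = -2·13 + -1·-10 + 1·5 + -1·-3 = -8
  a_7 = -2·-8 + -1·13 + 1·-10 + -1·5 = -12
  a_8 = -2·-12 + -1·-8 + 1·13 + -1·-10 = 55
  a_9 = -2·55 + -1·-12 + 1·-8 + -1·13 = -119
  a_10 = -2·-119 + -1·55 + 1·-12 + -1·-8 = 179
  a_11 = -2·179 + -1·-119 + 1·55 + -1·-12 = -172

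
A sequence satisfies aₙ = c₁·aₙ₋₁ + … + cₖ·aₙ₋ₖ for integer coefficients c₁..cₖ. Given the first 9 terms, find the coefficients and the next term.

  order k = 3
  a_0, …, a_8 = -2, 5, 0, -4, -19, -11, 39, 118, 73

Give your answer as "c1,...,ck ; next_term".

  a_3 = 1·0 + -2·5 + -3·-2 = -4
  a_4 = 1·-4 + -2·0 + -3·5 = -19
  a_5 = 1·-19 + -2·-4 + -3·0 = -11
  a_6 = 1·-11 + -2·-19 + -3·-4 = 39
  a_7 = 1·39 + -2·-11 + -3·-19 = 118
  a_8 = 1·118 + -2·39 + -3·-11 = 73
  a_9 = 1·73 + -2·118 + -3·39 = -280

1,-2,-3 ; -280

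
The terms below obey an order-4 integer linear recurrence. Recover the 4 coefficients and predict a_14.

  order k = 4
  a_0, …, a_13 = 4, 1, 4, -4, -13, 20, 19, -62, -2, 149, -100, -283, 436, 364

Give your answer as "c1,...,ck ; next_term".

-1,-3,-1,-1 ; -1289

  a_4 = -1·-4 + -3·4 + -1·1 + -1·4 = -13
  a_5 = -1·-13 + -3·-4 + -1·4 + -1·1 = 20
  a_6 = -1·20 + -3·-13 + -1·-4 + -1·4 = 19
  a_7 = -1·19 + -3·20 + -1·-13 + -1·-4 = -62
  a_8 = -1·-62 + -3·19 + -1·20 + -1·-13 = -2
  a_9 = -1·-2 + -3·-62 + -1·19 + -1·20 = 149
  a_10 = -1·149 + -3·-2 + -1·-62 + -1·19 = -100
  a_11 = -1·-100 + -3·149 + -1·-2 + -1·-62 = -283
  a_12 = -1·-283 + -3·-100 + -1·149 + -1·-2 = 436
  a_13 = -1·436 + -3·-283 + -1·-100 + -1·149 = 364
  a_14 = -1·364 + -3·436 + -1·-283 + -1·-100 = -1289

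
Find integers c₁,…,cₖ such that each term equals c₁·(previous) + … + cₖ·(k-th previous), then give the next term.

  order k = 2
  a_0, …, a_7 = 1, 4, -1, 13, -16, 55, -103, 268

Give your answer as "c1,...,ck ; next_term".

  a_2 = -1·4 + 3·1 = -1
  a_3 = -1·-1 + 3·4 = 13
  a_4 = -1·13 + 3·-1 = -16
  a_5 = -1·-16 + 3·13 = 55
  a_6 = -1·55 + 3·-16 = -103
  a_7 = -1·-103 + 3·55 = 268
  a_8 = -1·268 + 3·-103 = -577

-1,3 ; -577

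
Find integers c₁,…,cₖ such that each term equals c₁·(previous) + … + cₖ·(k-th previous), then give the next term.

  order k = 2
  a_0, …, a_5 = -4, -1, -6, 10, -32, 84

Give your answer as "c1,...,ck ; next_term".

  a_2 = -2·-1 + 2·-4 = -6
  a_3 = -2·-6 + 2·-1 = 10
  a_4 = -2·10 + 2·-6 = -32
  a_5 = -2·-32 + 2·10 = 84
  a_6 = -2·84 + 2·-32 = -232

-2,2 ; -232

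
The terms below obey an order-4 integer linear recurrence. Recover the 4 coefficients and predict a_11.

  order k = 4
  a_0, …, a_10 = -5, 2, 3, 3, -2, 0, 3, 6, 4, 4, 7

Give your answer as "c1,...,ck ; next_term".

  a_4 = 1·3 + 0·3 + 0·2 + 1·-5 = -2
  a_5 = 1·-2 + 0·3 + 0·3 + 1·2 = 0
  a_6 = 1·0 + 0·-2 + 0·3 + 1·3 = 3
  a_7 = 1·3 + 0·0 + 0·-2 + 1·3 = 6
  a_8 = 1·6 + 0·3 + 0·0 + 1·-2 = 4
  a_9 = 1·4 + 0·6 + 0·3 + 1·0 = 4
  a_10 = 1·4 + 0·4 + 0·6 + 1·3 = 7
  a_11 = 1·7 + 0·4 + 0·4 + 1·6 = 13

1,0,0,1 ; 13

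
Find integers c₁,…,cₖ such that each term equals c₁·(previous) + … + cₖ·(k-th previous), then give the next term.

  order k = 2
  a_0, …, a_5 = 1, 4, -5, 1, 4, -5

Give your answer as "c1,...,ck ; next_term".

  a_2 = -1·4 + -1·1 = -5
  a_3 = -1·-5 + -1·4 = 1
  a_4 = -1·1 + -1·-5 = 4
  a_5 = -1·4 + -1·1 = -5
  a_6 = -1·-5 + -1·4 = 1

-1,-1 ; 1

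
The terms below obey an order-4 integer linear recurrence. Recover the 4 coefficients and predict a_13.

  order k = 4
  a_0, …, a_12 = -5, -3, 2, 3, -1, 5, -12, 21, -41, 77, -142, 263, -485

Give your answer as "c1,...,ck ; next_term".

-2,0,0,-1 ; 893

  a_4 = -2·3 + 0·2 + 0·-3 + -1·-5 = -1
  a_5 = -2·-1 + 0·3 + 0·2 + -1·-3 = 5
  a_6 = -2·5 + 0·-1 + 0·3 + -1·2 = -12
  a_7 = -2·-12 + 0·5 + 0·-1 + -1·3 = 21
  a_8 = -2·21 + 0·-12 + 0·5 + -1·-1 = -41
  a_9 = -2·-41 + 0·21 + 0·-12 + -1·5 = 77
  a_10 = -2·77 + 0·-41 + 0·21 + -1·-12 = -142
  a_11 = -2·-142 + 0·77 + 0·-41 + -1·21 = 263
  a_12 = -2·263 + 0·-142 + 0·77 + -1·-41 = -485
  a_13 = -2·-485 + 0·263 + 0·-142 + -1·77 = 893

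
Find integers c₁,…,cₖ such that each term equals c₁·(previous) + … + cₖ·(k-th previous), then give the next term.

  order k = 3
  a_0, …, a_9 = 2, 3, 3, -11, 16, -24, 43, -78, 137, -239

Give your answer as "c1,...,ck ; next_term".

-2,-1,-1 ; 419

  a_3 = -2·3 + -1·3 + -1·2 = -11
  a_4 = -2·-11 + -1·3 + -1·3 = 16
  a_5 = -2·16 + -1·-11 + -1·3 = -24
  a_6 = -2·-24 + -1·16 + -1·-11 = 43
  a_7 = -2·43 + -1·-24 + -1·16 = -78
  a_8 = -2·-78 + -1·43 + -1·-24 = 137
  a_9 = -2·137 + -1·-78 + -1·43 = -239
  a_10 = -2·-239 + -1·137 + -1·-78 = 419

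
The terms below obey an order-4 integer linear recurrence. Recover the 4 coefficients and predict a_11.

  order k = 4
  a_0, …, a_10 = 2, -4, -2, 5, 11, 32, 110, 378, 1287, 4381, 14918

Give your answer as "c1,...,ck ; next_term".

  a_4 = 3·5 + 1·-2 + 1·-4 + 1·2 = 11
  a_5 = 3·11 + 1·5 + 1·-2 + 1·-4 = 32
  a_6 = 3·32 + 1·11 + 1·5 + 1·-2 = 110
  a_7 = 3·110 + 1·32 + 1·11 + 1·5 = 378
  a_8 = 3·378 + 1·110 + 1·32 + 1·11 = 1287
  a_9 = 3·1287 + 1·378 + 1·110 + 1·32 = 4381
  a_10 = 3·4381 + 1·1287 + 1·378 + 1·110 = 14918
  a_11 = 3·14918 + 1·4381 + 1·1287 + 1·378 = 50800

3,1,1,1 ; 50800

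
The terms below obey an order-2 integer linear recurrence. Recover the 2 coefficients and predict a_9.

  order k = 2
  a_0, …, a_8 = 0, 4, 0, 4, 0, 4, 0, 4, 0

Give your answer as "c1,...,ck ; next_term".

  a_2 = 0·4 + 1·0 = 0
  a_3 = 0·0 + 1·4 = 4
  a_4 = 0·4 + 1·0 = 0
  a_5 = 0·0 + 1·4 = 4
  a_6 = 0·4 + 1·0 = 0
  a_7 = 0·0 + 1·4 = 4
  a_8 = 0·4 + 1·0 = 0
  a_9 = 0·0 + 1·4 = 4

0,1 ; 4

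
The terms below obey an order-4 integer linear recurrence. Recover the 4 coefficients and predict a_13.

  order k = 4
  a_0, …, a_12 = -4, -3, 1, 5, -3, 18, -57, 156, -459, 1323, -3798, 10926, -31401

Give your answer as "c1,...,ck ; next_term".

  a_4 = -3·5 + 0·1 + 0·-3 + -3·-4 = -3
  a_5 = -3·-3 + 0·5 + 0·1 + -3·-3 = 18
  a_6 = -3·18 + 0·-3 + 0·5 + -3·1 = -57
  a_7 = -3·-57 + 0·18 + 0·-3 + -3·5 = 156
  a_8 = -3·156 + 0·-57 + 0·18 + -3·-3 = -459
  a_9 = -3·-459 + 0·156 + 0·-57 + -3·18 = 1323
  a_10 = -3·1323 + 0·-459 + 0·156 + -3·-57 = -3798
  a_11 = -3·-3798 + 0·1323 + 0·-459 + -3·156 = 10926
  a_12 = -3·10926 + 0·-3798 + 0·1323 + -3·-459 = -31401
  a_13 = -3·-31401 + 0·10926 + 0·-3798 + -3·1323 = 90234

-3,0,0,-3 ; 90234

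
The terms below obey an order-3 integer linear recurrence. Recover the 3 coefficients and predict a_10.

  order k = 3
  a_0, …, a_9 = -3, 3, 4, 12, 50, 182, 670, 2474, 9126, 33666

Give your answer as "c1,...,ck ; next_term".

3,2,2 ; 124198

  a_3 = 3·4 + 2·3 + 2·-3 = 12
  a_4 = 3·12 + 2·4 + 2·3 = 50
  a_5 = 3·50 + 2·12 + 2·4 = 182
  a_6 = 3·182 + 2·50 + 2·12 = 670
  a_7 = 3·670 + 2·182 + 2·50 = 2474
  a_8 = 3·2474 + 2·670 + 2·182 = 9126
  a_9 = 3·9126 + 2·2474 + 2·670 = 33666
  a_10 = 3·33666 + 2·9126 + 2·2474 = 124198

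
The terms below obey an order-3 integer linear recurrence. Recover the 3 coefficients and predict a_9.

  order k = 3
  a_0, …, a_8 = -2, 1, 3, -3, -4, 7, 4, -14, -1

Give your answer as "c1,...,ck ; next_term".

  a_3 = -1·3 + -2·1 + -1·-2 = -3
  a_4 = -1·-3 + -2·3 + -1·1 = -4
  a_5 = -1·-4 + -2·-3 + -1·3 = 7
  a_6 = -1·7 + -2·-4 + -1·-3 = 4
  a_7 = -1·4 + -2·7 + -1·-4 = -14
  a_8 = -1·-14 + -2·4 + -1·7 = -1
  a_9 = -1·-1 + -2·-14 + -1·4 = 25

-1,-2,-1 ; 25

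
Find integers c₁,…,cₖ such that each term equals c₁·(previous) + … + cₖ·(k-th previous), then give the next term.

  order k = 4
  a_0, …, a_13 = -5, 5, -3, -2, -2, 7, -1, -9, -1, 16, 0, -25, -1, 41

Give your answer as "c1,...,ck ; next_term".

  a_4 = 0·-2 + -1·-3 + 0·5 + 1·-5 = -2
  a_5 = 0·-2 + -1·-2 + 0·-3 + 1·5 = 7
  a_6 = 0·7 + -1·-2 + 0·-2 + 1·-3 = -1
  a_7 = 0·-1 + -1·7 + 0·-2 + 1·-2 = -9
  a_8 = 0·-9 + -1·-1 + 0·7 + 1·-2 = -1
  a_9 = 0·-1 + -1·-9 + 0·-1 + 1·7 = 16
  a_10 = 0·16 + -1·-1 + 0·-9 + 1·-1 = 0
  a_11 = 0·0 + -1·16 + 0·-1 + 1·-9 = -25
  a_12 = 0·-25 + -1·0 + 0·16 + 1·-1 = -1
  a_13 = 0·-1 + -1·-25 + 0·0 + 1·16 = 41
  a_14 = 0·41 + -1·-1 + 0·-25 + 1·0 = 1

0,-1,0,1 ; 1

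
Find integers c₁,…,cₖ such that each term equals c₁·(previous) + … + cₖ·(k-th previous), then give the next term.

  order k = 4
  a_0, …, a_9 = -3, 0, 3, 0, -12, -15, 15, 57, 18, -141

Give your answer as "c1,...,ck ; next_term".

  a_4 = 1·0 + -2·3 + -1·0 + 2·-3 = -12
  a_5 = 1·-12 + -2·0 + -1·3 + 2·0 = -15
  a_6 = 1·-15 + -2·-12 + -1·0 + 2·3 = 15
  a_7 = 1·15 + -2·-15 + -1·-12 + 2·0 = 57
  a_8 = 1·57 + -2·15 + -1·-15 + 2·-12 = 18
  a_9 = 1·18 + -2·57 + -1·15 + 2·-15 = -141
  a_10 = 1·-141 + -2·18 + -1·57 + 2·15 = -204

1,-2,-1,2 ; -204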